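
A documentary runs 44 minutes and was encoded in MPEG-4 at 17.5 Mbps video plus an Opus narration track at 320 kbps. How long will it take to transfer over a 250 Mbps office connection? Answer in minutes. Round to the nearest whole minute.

3 minutes

44 min = 2640 s
Audio: 320 kbps = 0.320 Mbps.
Total bitrate: 17.820 Mbps.
File: 17.820 Mbps × 2640 s = 47044.8 Mb.
At 250 Mbps: 47044.8 / 250 = 188.2 s ≈ 3.14 minutes.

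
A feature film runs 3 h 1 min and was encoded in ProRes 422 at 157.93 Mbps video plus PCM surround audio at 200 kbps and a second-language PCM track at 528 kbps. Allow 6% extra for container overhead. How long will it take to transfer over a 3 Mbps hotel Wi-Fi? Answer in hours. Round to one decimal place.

169.1 hours

3 h 1 min = 181 min = 10860 s
Audio total: 200 + 528 = 728 kbps = 0.728 Mbps.
Total bitrate: 158.658 Mbps.
File: 158.658 Mbps × 10860 s = 1723025.9 Mb.
With 6% container overhead: ×1.06. → 1826407.4 Mb.
At 3 Mbps: 1826407.4 / 3 = 608802.5 s ≈ 169 hours.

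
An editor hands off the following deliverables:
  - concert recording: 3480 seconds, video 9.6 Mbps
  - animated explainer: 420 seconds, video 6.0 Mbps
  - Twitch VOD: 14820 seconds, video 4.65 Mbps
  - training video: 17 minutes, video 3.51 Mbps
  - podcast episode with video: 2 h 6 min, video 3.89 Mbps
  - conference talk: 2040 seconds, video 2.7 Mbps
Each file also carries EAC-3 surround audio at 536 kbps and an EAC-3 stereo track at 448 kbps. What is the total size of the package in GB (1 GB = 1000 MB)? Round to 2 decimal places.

21.53 GB

Audio total: 536 + 448 = 984 kbps = 0.984 Mbps.
concert recording: 10.584 Mbps × 3480 s = 36832.3 Mb
animated explainer: 6.984 Mbps × 420 s = 2933.3 Mb
Twitch VOD: 5.634 Mbps × 14820 s = 83495.9 Mb
training video: 4.494 Mbps × 1020 s = 4583.9 Mb
podcast episode with video: 4.874 Mbps × 7560 s = 36847.4 Mb
conference talk: 3.684 Mbps × 2040 s = 7515.4 Mb
Total: 172208.2 Mb = 21526.0 MB.
= 21.53 GB.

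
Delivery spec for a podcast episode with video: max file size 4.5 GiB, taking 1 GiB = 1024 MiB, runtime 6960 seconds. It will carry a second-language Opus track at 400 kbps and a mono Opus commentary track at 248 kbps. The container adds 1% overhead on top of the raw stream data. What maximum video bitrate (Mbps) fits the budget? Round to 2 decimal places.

4.85 Mbps

Budget: 4.5 GiB = 38654.7 Mb.
Stream payload after overhead: 38654.7 / 1.01 = 38272.0 Mb.
Total bitrate budget: 38272.0 Mb / 6960 s = 5.499 Mbps.
Audio total: 400 + 248 = 648 kbps = 0.648 Mbps.
Video: 5.499 − 0.648 = 4.851 Mbps.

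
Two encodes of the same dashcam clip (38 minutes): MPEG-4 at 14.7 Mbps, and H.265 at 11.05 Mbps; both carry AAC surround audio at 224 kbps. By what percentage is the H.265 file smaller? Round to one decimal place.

38 min = 2280 s
Audio: 224 kbps = 0.224 Mbps.
MPEG-4: 14.924 Mbps × 2280 s = 34026.7 Mb = 4.253 GB.
H.265: 11.274 Mbps × 2280 s = 25704.7 Mb = 3.213 GB.
Reduction: (1 − 3.213/4.253) × 100 = 24.46%.

24.5%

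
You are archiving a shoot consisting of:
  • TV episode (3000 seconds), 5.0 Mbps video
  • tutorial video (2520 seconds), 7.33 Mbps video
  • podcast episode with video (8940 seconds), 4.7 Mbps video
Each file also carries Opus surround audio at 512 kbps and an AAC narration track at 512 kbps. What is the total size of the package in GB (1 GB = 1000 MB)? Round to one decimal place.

Audio total: 512 + 512 = 1024 kbps = 1.024 Mbps.
TV episode: 6.024 Mbps × 3000 s = 18072.0 Mb
tutorial video: 8.354 Mbps × 2520 s = 21052.1 Mb
podcast episode with video: 5.724 Mbps × 8940 s = 51172.6 Mb
Total: 90296.6 Mb = 11287.1 MB.
= 11.29 GB.

11.3 GB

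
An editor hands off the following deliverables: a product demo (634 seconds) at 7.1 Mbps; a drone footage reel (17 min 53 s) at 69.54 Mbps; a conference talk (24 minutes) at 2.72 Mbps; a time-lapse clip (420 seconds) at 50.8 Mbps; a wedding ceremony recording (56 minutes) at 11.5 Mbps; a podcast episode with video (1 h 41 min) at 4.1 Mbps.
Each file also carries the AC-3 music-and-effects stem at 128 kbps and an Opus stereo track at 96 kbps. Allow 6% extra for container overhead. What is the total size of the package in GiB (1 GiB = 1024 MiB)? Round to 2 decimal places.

Audio total: 128 + 96 = 224 kbps = 0.224 Mbps.
product demo: 7.324 Mbps × 634 s × 1.06 = 4922.0 Mb
drone footage reel: 69.764 Mbps × 1073 s × 1.06 = 79348.2 Mb
conference talk: 2.944 Mbps × 1440 s × 1.06 = 4493.7 Mb
time-lapse clip: 51.024 Mbps × 420 s × 1.06 = 22715.9 Mb
wedding ceremony recording: 11.724 Mbps × 3360 s × 1.06 = 41756.2 Mb
podcast episode with video: 4.324 Mbps × 6060 s × 1.06 = 27775.6 Mb
Total: 181011.7 Mb = 22626.5 MB.
= 21.07 GiB.

21.07 GiB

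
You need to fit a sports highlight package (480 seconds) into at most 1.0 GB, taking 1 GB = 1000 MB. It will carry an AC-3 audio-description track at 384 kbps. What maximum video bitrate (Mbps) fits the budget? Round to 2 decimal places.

16.28 Mbps

Budget: 1.0 GB = 8000.0 Mb.
Total bitrate budget: 8000.0 Mb / 480 s = 16.667 Mbps.
Audio: 384 kbps = 0.384 Mbps.
Video: 16.667 − 0.384 = 16.283 Mbps.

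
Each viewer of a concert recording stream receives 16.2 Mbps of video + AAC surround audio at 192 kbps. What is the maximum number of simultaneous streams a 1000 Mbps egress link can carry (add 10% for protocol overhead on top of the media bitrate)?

55

Audio: 192 kbps = 0.192 Mbps.
Per-viewer media rate: 16.392 Mbps.
On the wire with 10% overhead: 18.031 Mbps.
1000 Mbps = 1,000 Mbps; 1,000 / 18.031 = 55.46 → 55 viewers.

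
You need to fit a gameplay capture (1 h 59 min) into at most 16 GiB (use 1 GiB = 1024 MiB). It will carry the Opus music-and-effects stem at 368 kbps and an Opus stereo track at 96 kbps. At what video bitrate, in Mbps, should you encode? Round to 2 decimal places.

18.79 Mbps

Budget: 16 GiB = 137439.0 Mb.
1 h 59 min = 119 min = 7140 s
Total bitrate budget: 137439.0 Mb / 7140 s = 19.249 Mbps.
Audio total: 368 + 96 = 464 kbps = 0.464 Mbps.
Video: 19.249 − 0.464 = 18.785 Mbps.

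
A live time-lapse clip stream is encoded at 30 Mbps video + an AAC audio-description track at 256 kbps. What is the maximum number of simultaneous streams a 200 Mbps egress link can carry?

Audio: 256 kbps = 0.256 Mbps.
Per-viewer media rate: 30.256 Mbps.
200 Mbps = 200.0 Mbps; 200.0 / 30.256 = 6.61 → 6 viewers.

6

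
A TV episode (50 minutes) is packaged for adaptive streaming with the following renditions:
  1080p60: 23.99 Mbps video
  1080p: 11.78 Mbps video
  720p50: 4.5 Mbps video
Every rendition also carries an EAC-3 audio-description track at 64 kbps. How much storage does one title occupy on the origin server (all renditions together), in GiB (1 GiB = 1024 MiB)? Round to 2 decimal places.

14.13 GiB

50 min = 3000 s
Audio: 64 kbps = 0.064 Mbps.
Sum of rendition bitrates: (23.99+0.064) + (11.78+0.064) + (4.5+0.064) = 40.462 Mbps.
× 3000 s = 121,386 Mb = 15,173 MB = 14.13 GiB.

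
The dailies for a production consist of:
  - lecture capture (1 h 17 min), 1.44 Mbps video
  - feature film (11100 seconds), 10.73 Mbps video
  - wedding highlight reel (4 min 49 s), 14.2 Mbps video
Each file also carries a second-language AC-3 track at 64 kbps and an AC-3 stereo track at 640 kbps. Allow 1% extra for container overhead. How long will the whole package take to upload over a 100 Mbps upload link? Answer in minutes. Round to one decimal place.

23.8 minutes

Audio total: 64 + 640 = 704 kbps = 0.704 Mbps.
lecture capture: 2.144 Mbps × 4620 s × 1.01 = 10004.3 Mb
feature film: 11.434 Mbps × 11100 s × 1.01 = 128186.6 Mb
wedding highlight reel: 14.904 Mbps × 289 s × 1.01 = 4350.3 Mb
Total: 142541.2 Mb = 17817.7 MB.
At 100 Mbps: 142541.2 / 100 = 1425 s ≈ 23.8 minutes.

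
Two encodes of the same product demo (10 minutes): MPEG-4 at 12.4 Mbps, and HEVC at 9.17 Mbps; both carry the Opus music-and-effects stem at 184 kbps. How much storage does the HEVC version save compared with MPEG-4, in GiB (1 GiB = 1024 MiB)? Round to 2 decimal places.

0.23 GiB

10 min = 600 s
Audio: 184 kbps = 0.184 Mbps.
MPEG-4: 12.584 Mbps × 600 s = 7550.4 Mb = 0.879 GiB.
HEVC: 9.354 Mbps × 600 s = 5612.4 Mb = 0.653 GiB.
Saving: 0.879 − 0.653 = 0.226 GiB.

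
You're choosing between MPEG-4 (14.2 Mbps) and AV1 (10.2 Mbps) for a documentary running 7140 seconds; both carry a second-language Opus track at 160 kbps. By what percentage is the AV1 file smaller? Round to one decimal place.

27.9%

Audio: 160 kbps = 0.160 Mbps.
MPEG-4: 14.360 Mbps × 7140 s = 102530.4 Mb = 11.936 GiB.
AV1: 10.360 Mbps × 7140 s = 73970.4 Mb = 8.611 GiB.
Reduction: (1 − 8.611/11.936) × 100 = 27.86%.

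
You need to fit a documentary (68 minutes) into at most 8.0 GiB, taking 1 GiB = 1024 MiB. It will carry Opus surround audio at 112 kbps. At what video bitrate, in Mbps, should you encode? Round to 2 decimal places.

16.73 Mbps

Budget: 8.0 GiB = 68719.5 Mb.
68 min = 4080 s
Total bitrate budget: 68719.5 Mb / 4080 s = 16.843 Mbps.
Audio: 112 kbps = 0.112 Mbps.
Video: 16.843 − 0.112 = 16.731 Mbps.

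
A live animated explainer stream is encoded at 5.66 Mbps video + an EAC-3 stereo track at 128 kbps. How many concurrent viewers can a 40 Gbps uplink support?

Audio: 128 kbps = 0.128 Mbps.
Per-viewer media rate: 5.788 Mbps.
40 Gbps = 40,000 Mbps; 40,000 / 5.788 = 6910.85 → 6910 viewers.

6910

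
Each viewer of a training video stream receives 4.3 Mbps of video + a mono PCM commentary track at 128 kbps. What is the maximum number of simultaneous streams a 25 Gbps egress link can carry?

Audio: 128 kbps = 0.128 Mbps.
Per-viewer media rate: 4.428 Mbps.
25 Gbps = 25,000 Mbps; 25,000 / 4.428 = 5645.89 → 5645 viewers.

5645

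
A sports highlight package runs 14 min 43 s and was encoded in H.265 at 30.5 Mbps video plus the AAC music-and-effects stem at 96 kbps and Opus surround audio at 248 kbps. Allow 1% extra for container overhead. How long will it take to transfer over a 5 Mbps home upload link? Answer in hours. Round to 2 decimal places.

1.53 hours

14 min 43 s = 883 s
Audio total: 96 + 248 = 344 kbps = 0.344 Mbps.
Total bitrate: 30.844 Mbps.
File: 30.844 Mbps × 883 s = 27235.3 Mb.
With 1% container overhead: ×1.01. → 27507.6 Mb.
At 5 Mbps: 27507.6 / 5 = 5501.5 s ≈ 1.53 hours.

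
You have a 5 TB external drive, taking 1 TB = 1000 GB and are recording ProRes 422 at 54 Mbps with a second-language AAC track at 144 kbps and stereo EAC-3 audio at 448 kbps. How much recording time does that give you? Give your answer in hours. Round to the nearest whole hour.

204 hours

Audio total: 144 + 448 = 592 kbps = 0.592 Mbps.
Total bitrate: 54 + 0.592 = 54.592 Mbps.
Capacity: 5 TB = 40,000,000 Mb.
Recording time: 40,000,000 / 54.592 = 732,708 s ≈ 204 hours.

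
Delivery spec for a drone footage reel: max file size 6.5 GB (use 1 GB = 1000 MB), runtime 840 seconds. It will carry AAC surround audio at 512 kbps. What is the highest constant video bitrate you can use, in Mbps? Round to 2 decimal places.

61.39 Mbps

Budget: 6.5 GB = 52000.0 Mb.
Total bitrate budget: 52000.0 Mb / 840 s = 61.905 Mbps.
Audio: 512 kbps = 0.512 Mbps.
Video: 61.905 − 0.512 = 61.393 Mbps.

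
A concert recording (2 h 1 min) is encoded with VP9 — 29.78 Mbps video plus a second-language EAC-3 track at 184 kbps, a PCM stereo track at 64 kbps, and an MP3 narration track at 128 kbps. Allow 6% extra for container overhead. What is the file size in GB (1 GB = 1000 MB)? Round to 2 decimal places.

2 h 1 min = 121 min = 7260 s
Audio total: 184 + 64 + 128 = 376 kbps = 0.376 Mbps.
Total bitrate: 29.78 + 0.376 = 30.156 Mbps.
Stream data: 30.156 Mbps × 7260 s = 218932.6 Mb.
With 6% container overhead: ×1.06.
232,069 Mb ÷ 8 = 29,009 MB → 29.01 GB.

29.01 GB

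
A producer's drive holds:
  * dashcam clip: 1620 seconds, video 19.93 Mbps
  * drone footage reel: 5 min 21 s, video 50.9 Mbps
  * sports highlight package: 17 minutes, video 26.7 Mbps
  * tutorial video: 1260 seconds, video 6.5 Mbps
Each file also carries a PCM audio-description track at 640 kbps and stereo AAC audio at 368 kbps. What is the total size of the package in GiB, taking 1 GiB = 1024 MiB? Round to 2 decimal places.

Audio total: 640 + 368 = 1008 kbps = 1.008 Mbps.
dashcam clip: 20.938 Mbps × 1620 s = 33919.6 Mb
drone footage reel: 51.908 Mbps × 321 s = 16662.5 Mb
sports highlight package: 27.708 Mbps × 1020 s = 28262.2 Mb
tutorial video: 7.508 Mbps × 1260 s = 9460.1 Mb
Total: 88304.3 Mb = 11038.0 MB.
= 10.28 GiB.

10.28 GiB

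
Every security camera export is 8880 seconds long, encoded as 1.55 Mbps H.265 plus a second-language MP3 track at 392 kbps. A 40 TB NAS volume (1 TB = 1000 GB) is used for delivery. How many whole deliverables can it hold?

18556

Audio: 392 kbps = 0.392 Mbps.
Total bitrate: 1.942 Mbps.
Per item: 1.942 Mbps × 8880 s = 17,245 Mb = 2,156 MB.
Capacity: 40 TB = 320,000,000 Mb; 18556.15 items → 18556 complete.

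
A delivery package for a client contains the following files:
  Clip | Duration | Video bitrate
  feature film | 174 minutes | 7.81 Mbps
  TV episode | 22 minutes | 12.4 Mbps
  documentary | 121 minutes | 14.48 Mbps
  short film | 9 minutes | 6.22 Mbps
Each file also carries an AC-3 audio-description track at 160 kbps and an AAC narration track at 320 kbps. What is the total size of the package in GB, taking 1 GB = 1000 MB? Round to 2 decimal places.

26.97 GB

Audio total: 160 + 320 = 480 kbps = 0.480 Mbps.
feature film: 8.290 Mbps × 10440 s = 86547.6 Mb
TV episode: 12.880 Mbps × 1320 s = 17001.6 Mb
documentary: 14.960 Mbps × 7260 s = 108609.6 Mb
short film: 6.700 Mbps × 540 s = 3618.0 Mb
Total: 215776.8 Mb = 26972.1 MB.
= 26.97 GB.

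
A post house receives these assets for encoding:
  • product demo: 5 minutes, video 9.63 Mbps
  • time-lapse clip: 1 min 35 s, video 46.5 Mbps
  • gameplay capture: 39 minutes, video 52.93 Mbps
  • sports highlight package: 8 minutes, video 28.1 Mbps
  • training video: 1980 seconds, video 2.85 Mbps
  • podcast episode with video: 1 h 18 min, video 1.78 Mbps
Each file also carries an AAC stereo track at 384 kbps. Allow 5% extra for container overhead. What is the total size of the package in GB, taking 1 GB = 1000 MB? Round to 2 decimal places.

21.32 GB

Audio: 384 kbps = 0.384 Mbps.
product demo: 10.014 Mbps × 300 s × 1.05 = 3154.4 Mb
time-lapse clip: 46.884 Mbps × 95 s × 1.05 = 4676.7 Mb
gameplay capture: 53.314 Mbps × 2340 s × 1.05 = 130992.5 Mb
sports highlight package: 28.484 Mbps × 480 s × 1.05 = 14355.9 Mb
training video: 3.234 Mbps × 1980 s × 1.05 = 6723.5 Mb
podcast episode with video: 2.164 Mbps × 4680 s × 1.05 = 10633.9 Mb
Total: 170536.9 Mb = 21317.1 MB.
= 21.32 GB.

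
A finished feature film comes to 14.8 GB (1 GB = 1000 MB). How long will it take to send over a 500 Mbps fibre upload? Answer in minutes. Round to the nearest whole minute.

4 minutes

File: 14.8 GB = 118400.0 Mb.
At 500 Mbps: 118400.0 / 500 = 236.8 s ≈ 3.95 minutes.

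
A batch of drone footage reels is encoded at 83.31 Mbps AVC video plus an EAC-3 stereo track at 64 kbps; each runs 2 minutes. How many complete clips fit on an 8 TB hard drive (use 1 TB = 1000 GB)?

2 min = 120 s
Audio: 64 kbps = 0.064 Mbps.
Total bitrate: 83.374 Mbps.
Per item: 83.374 Mbps × 120 s = 10,005 Mb = 1,251 MB.
Capacity: 8 TB = 64,000,000 Mb; 6396.88 items → 6396 complete.

6396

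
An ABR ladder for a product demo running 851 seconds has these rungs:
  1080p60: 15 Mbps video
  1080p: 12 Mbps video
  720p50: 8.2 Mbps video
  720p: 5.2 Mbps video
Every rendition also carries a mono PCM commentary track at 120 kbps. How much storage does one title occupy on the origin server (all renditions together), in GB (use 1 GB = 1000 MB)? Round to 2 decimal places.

4.35 GB

Audio: 120 kbps = 0.120 Mbps.
Sum of rendition bitrates: (15+0.120) + (12+0.120) + (8.2+0.120) + (5.2+0.120) = 40.880 Mbps.
× 851 s = 34,789 Mb = 4,349 MB = 4.349 GB.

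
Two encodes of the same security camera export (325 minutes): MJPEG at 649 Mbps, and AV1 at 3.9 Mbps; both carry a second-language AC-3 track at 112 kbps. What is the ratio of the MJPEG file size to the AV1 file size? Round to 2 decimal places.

161.79

325 min = 19500 s
Audio: 112 kbps = 0.112 Mbps.
MJPEG: 649.112 Mbps × 19500 s = 12657684.0 Mb = 1473.548 GiB.
AV1: 4.012 Mbps × 19500 s = 78234.0 Mb = 9.108 GiB.
Ratio: 1473.548 / 9.108 = 161.793.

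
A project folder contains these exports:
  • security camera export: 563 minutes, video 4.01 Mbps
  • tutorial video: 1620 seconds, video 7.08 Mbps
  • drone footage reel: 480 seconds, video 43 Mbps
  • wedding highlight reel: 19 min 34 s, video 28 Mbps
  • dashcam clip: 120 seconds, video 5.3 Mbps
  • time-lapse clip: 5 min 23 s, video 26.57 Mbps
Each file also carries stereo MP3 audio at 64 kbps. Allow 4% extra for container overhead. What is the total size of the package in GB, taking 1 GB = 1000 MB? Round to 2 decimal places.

27.57 GB

Audio: 64 kbps = 0.064 Mbps.
security camera export: 4.074 Mbps × 33780 s × 1.04 = 143124.5 Mb
tutorial video: 7.144 Mbps × 1620 s × 1.04 = 12036.2 Mb
drone footage reel: 43.064 Mbps × 480 s × 1.04 = 21497.5 Mb
wedding highlight reel: 28.064 Mbps × 1174 s × 1.04 = 34265.0 Mb
dashcam clip: 5.364 Mbps × 120 s × 1.04 = 669.4 Mb
time-lapse clip: 26.634 Mbps × 323 s × 1.04 = 8946.9 Mb
Total: 220539.6 Mb = 27567.5 MB.
= 27.57 GB.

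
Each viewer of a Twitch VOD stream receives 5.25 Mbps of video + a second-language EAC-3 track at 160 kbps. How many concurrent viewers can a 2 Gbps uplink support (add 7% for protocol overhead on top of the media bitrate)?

Audio: 160 kbps = 0.160 Mbps.
Per-viewer media rate: 5.410 Mbps.
On the wire with 7% overhead: 5.789 Mbps.
2 Gbps = 2,000 Mbps; 2,000 / 5.789 = 345.50 → 345 viewers.

345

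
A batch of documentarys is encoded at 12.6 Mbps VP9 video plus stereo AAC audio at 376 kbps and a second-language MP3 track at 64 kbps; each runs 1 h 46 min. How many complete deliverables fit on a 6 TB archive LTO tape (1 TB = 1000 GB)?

578

1 h 46 min = 106 min = 6360 s
Audio total: 376 + 64 = 440 kbps = 0.440 Mbps.
Total bitrate: 13.040 Mbps.
Per item: 13.040 Mbps × 6360 s = 82,934 Mb = 10,367 MB.
Capacity: 6 TB = 48,000,000 Mb; 578.77 items → 578 complete.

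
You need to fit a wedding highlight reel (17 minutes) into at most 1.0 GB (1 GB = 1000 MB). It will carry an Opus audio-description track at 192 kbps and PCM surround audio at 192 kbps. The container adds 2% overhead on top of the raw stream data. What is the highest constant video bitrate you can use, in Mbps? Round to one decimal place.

Budget: 1.0 GB = 8000.0 Mb.
Stream payload after overhead: 8000.0 / 1.02 = 7843.1 Mb.
17 min = 1020 s
Total bitrate budget: 7843.1 Mb / 1020 s = 7.689 Mbps.
Audio total: 192 + 192 = 384 kbps = 0.384 Mbps.
Video: 7.689 − 0.384 = 7.305 Mbps.

7.3 Mbps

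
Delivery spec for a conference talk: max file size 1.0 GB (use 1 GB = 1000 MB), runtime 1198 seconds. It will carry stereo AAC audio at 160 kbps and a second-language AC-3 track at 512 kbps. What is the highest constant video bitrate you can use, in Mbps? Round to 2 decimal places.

Budget: 1.0 GB = 8000.0 Mb.
Total bitrate budget: 8000.0 Mb / 1198 s = 6.678 Mbps.
Audio total: 160 + 512 = 672 kbps = 0.672 Mbps.
Video: 6.678 − 0.672 = 6.006 Mbps.

6.01 Mbps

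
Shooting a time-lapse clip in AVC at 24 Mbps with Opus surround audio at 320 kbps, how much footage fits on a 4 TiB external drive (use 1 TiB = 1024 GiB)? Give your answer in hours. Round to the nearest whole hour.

Audio: 320 kbps = 0.320 Mbps.
Total bitrate: 24 + 0.320 = 24.320 Mbps.
Capacity: 4 TiB = 35,184,372 Mb.
Recording time: 35,184,372 / 24.320 = 1,446,726 s ≈ 402 hours.

402 hours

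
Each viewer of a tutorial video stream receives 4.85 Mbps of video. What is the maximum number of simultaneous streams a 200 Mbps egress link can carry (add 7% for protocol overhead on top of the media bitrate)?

On the wire with 7% overhead: 5.189 Mbps.
200 Mbps = 200.0 Mbps; 200.0 / 5.189 = 38.54 → 38 viewers.

38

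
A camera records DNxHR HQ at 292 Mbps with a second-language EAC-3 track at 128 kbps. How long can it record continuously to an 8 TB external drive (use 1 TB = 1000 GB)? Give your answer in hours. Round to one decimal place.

Audio: 128 kbps = 0.128 Mbps.
Total bitrate: 292 + 0.128 = 292.128 Mbps.
Capacity: 8 TB = 64,000,000 Mb.
Recording time: 64,000,000 / 292.128 = 219,082 s ≈ 60.9 hours.

60.9 hours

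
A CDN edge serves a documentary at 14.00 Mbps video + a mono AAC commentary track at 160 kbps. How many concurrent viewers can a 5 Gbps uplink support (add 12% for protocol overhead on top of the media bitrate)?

315

Audio: 160 kbps = 0.160 Mbps.
Per-viewer media rate: 14.160 Mbps.
On the wire with 12% overhead: 15.859 Mbps.
5 Gbps = 5,000 Mbps; 5,000 / 15.859 = 315.27 → 315 viewers.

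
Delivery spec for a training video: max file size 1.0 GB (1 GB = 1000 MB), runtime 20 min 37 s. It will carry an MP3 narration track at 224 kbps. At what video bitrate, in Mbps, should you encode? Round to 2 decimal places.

6.24 Mbps

Budget: 1.0 GB = 8000.0 Mb.
20 min 37 s = 1237 s
Total bitrate budget: 8000.0 Mb / 1237 s = 6.467 Mbps.
Audio: 224 kbps = 0.224 Mbps.
Video: 6.467 − 0.224 = 6.243 Mbps.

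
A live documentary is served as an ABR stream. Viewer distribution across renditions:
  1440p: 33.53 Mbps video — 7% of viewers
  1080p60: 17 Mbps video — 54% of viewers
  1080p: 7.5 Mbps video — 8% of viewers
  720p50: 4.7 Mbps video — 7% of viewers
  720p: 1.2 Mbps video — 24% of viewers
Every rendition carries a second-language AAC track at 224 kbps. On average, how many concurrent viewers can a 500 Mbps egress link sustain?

38

Audio: 224 kbps = 0.224 Mbps.
Average per-viewer bitrate: 0.07×33.754 + 0.54×17.224 + 0.08×7.724 + 0.07×4.924 + 0.24×1.424 = 12.968 Mbps.
500 Mbps = 500.0 Mbps; 500.0 / 12.968 = 38.56 → 38.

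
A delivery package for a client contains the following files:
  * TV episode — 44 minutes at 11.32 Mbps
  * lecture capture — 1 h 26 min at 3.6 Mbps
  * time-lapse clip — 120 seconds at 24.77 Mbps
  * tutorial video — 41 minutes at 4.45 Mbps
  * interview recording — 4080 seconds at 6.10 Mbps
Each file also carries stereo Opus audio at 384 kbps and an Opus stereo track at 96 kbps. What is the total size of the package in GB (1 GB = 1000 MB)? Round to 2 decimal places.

11.78 GB

Audio total: 384 + 96 = 480 kbps = 0.480 Mbps.
TV episode: 11.800 Mbps × 2640 s = 31152.0 Mb
lecture capture: 4.080 Mbps × 5160 s = 21052.8 Mb
time-lapse clip: 25.250 Mbps × 120 s = 3030.0 Mb
tutorial video: 4.930 Mbps × 2460 s = 12127.8 Mb
interview recording: 6.580 Mbps × 4080 s = 26846.4 Mb
Total: 94209.0 Mb = 11776.1 MB.
= 11.78 GB.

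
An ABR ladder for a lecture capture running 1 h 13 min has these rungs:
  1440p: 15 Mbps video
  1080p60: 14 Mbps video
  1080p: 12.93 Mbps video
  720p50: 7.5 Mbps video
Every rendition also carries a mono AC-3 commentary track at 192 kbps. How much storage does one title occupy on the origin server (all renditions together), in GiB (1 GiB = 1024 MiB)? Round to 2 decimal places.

1 h 13 min = 73 min = 4380 s
Audio: 192 kbps = 0.192 Mbps.
Sum of rendition bitrates: (15+0.192) + (14+0.192) + (12.93+0.192) + (7.5+0.192) = 50.198 Mbps.
× 4380 s = 219,867 Mb = 27,483 MB = 25.60 GiB.

25.60 GiB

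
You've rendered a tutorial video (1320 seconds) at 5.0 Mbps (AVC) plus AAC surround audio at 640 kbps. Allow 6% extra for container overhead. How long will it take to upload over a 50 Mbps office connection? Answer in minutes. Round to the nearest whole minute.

Audio: 640 kbps = 0.640 Mbps.
Total bitrate: 5.640 Mbps.
File: 5.640 Mbps × 1320 s = 7444.8 Mb.
With 6% container overhead: ×1.06. → 7891.5 Mb.
At 50 Mbps: 7891.5 / 50 = 157.8 s ≈ 2.63 minutes.

3 minutes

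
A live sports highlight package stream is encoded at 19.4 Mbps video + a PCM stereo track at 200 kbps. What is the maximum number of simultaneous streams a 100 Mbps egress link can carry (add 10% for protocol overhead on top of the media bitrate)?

4

Audio: 200 kbps = 0.200 Mbps.
Per-viewer media rate: 19.600 Mbps.
On the wire with 10% overhead: 21.560 Mbps.
100 Mbps = 100.0 Mbps; 100.0 / 21.560 = 4.64 → 4 viewers.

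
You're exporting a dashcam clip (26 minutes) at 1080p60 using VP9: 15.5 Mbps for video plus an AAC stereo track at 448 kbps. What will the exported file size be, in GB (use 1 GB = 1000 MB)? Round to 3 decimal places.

26 min = 1560 s
Audio: 448 kbps = 0.448 Mbps.
Total bitrate: 15.5 + 0.448 = 15.948 Mbps.
Stream data: 15.948 Mbps × 1560 s = 24878.9 Mb.
24,879 Mb ÷ 8 = 3,110 MB → 3.110 GB.

3.110 GB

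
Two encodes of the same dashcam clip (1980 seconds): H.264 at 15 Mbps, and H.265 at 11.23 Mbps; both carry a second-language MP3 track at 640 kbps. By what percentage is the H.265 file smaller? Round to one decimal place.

24.1%

Audio: 640 kbps = 0.640 Mbps.
H.264: 15.640 Mbps × 1980 s = 30967.2 Mb = 3.605 GiB.
H.265: 11.870 Mbps × 1980 s = 23502.6 Mb = 2.736 GiB.
Reduction: (1 − 2.736/3.605) × 100 = 24.10%.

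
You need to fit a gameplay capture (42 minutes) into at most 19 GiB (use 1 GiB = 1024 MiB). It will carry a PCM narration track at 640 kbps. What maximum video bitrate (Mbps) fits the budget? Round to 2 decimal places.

64.13 Mbps

Budget: 19 GiB = 163208.8 Mb.
42 min = 2520 s
Total bitrate budget: 163208.8 Mb / 2520 s = 64.765 Mbps.
Audio: 640 kbps = 0.640 Mbps.
Video: 64.765 − 0.640 = 64.125 Mbps.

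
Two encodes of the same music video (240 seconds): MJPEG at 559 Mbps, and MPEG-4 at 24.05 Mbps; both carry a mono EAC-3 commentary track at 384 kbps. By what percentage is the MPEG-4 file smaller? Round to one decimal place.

Audio: 384 kbps = 0.384 Mbps.
MJPEG: 559.384 Mbps × 240 s = 134252.2 Mb = 16.782 GB.
MPEG-4: 24.434 Mbps × 240 s = 5864.2 Mb = 0.733 GB.
Reduction: (1 − 0.733/16.782) × 100 = 95.63%.

95.6%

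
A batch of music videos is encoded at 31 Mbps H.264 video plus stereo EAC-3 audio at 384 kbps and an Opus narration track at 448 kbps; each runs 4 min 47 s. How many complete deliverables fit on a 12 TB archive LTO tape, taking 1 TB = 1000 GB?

4 min 47 s = 287 s
Audio total: 384 + 448 = 832 kbps = 0.832 Mbps.
Total bitrate: 31.832 Mbps.
Per item: 31.832 Mbps × 287 s = 9,136 Mb = 1,142 MB.
Capacity: 12 TB = 96,000,000 Mb; 10508.13 items → 10508 complete.

10508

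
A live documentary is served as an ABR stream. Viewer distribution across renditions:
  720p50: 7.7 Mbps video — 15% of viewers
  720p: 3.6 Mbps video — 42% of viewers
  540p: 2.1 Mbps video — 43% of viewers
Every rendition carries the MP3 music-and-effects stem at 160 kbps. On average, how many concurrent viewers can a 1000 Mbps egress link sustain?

268

Audio: 160 kbps = 0.160 Mbps.
Average per-viewer bitrate: 0.15×7.860 + 0.42×3.760 + 0.43×2.260 = 3.730 Mbps.
1000 Mbps = 1,000 Mbps; 1,000 / 3.730 = 268.10 → 268.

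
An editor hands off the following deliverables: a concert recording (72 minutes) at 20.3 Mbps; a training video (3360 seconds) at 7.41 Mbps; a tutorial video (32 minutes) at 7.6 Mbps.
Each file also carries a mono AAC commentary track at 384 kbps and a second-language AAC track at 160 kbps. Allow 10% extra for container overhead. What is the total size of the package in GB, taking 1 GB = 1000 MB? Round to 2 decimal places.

Audio total: 384 + 160 = 544 kbps = 0.544 Mbps.
concert recording: 20.844 Mbps × 4320 s × 1.10 = 99050.7 Mb
training video: 7.954 Mbps × 3360 s × 1.10 = 29398.0 Mb
tutorial video: 8.144 Mbps × 1920 s × 1.10 = 17200.1 Mb
Total: 145648.8 Mb = 18206.1 MB.
= 18.21 GB.

18.21 GB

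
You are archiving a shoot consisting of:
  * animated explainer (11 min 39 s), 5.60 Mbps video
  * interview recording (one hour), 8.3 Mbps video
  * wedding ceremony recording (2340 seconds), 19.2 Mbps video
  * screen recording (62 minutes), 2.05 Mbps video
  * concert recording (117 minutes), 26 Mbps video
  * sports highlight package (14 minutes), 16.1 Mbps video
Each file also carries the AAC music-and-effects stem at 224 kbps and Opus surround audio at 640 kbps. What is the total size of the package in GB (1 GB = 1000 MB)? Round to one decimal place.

Audio total: 224 + 640 = 864 kbps = 0.864 Mbps.
animated explainer: 6.464 Mbps × 699 s = 4518.3 Mb
interview recording: 9.164 Mbps × 3600 s = 32990.4 Mb
wedding ceremony recording: 20.064 Mbps × 2340 s = 46949.8 Mb
screen recording: 2.914 Mbps × 3720 s = 10840.1 Mb
concert recording: 26.864 Mbps × 7020 s = 188585.3 Mb
sports highlight package: 16.964 Mbps × 840 s = 14249.8 Mb
Total: 298133.6 Mb = 37266.7 MB.
= 37.27 GB.

37.3 GB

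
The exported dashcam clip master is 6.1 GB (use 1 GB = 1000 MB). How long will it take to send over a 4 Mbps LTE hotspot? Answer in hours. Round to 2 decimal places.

File: 6.1 GB = 48800.0 Mb.
At 4 Mbps: 48800.0 / 4 = 12200.0 s ≈ 3.39 hours.

3.39 hours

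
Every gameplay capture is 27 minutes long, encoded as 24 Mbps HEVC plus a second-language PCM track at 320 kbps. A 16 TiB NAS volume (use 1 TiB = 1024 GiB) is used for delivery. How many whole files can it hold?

27 min = 1620 s
Audio: 320 kbps = 0.320 Mbps.
Total bitrate: 24.320 Mbps.
Per item: 24.320 Mbps × 1620 s = 39,398 Mb = 4,925 MB.
Capacity: 16 TiB = 140,737,488 Mb; 3572.16 items → 3572 complete.

3572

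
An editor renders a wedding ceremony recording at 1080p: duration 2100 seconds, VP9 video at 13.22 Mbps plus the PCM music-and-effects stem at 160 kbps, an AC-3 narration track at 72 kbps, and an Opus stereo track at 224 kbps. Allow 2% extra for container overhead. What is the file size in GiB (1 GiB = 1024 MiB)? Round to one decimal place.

3.4 GiB

Audio total: 160 + 72 + 224 = 456 kbps = 0.456 Mbps.
Total bitrate: 13.22 + 0.456 = 13.676 Mbps.
Stream data: 13.676 Mbps × 2100 s = 28719.6 Mb.
With 2% container overhead: ×1.02.
29,294 Mb = 3,661,749,000 bytes ÷ 1,073,741,824 = 3.410 GiB.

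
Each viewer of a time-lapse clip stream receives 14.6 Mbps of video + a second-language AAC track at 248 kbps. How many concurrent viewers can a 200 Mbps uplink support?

13

Audio: 248 kbps = 0.248 Mbps.
Per-viewer media rate: 14.848 Mbps.
200 Mbps = 200.0 Mbps; 200.0 / 14.848 = 13.47 → 13 viewers.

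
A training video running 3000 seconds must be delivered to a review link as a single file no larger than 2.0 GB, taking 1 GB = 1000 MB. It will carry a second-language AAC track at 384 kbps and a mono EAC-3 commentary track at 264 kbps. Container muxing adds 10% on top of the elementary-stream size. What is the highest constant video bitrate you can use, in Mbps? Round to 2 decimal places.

Budget: 2.0 GB = 16000.0 Mb.
Stream payload after overhead: 16000.0 / 1.10 = 14545.5 Mb.
Total bitrate budget: 14545.5 Mb / 3000 s = 4.848 Mbps.
Audio total: 384 + 264 = 648 kbps = 0.648 Mbps.
Video: 4.848 − 0.648 = 4.200 Mbps.

4.20 Mbps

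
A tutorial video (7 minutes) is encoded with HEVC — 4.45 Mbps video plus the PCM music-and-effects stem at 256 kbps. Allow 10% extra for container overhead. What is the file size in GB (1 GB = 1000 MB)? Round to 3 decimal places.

7 min = 420 s
Audio: 256 kbps = 0.256 Mbps.
Total bitrate: 4.45 + 0.256 = 4.706 Mbps.
Stream data: 4.706 Mbps × 420 s = 1976.5 Mb.
With 10% container overhead: ×1.10.
2,174 Mb ÷ 8 = 271.8 MB → 0.2718 GB.

0.272 GB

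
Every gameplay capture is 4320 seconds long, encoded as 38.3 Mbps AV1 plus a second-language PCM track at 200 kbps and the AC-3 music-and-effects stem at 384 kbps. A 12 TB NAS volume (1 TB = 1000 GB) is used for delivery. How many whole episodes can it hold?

Audio total: 200 + 384 = 584 kbps = 0.584 Mbps.
Total bitrate: 38.884 Mbps.
Per item: 38.884 Mbps × 4320 s = 167,979 Mb = 20,997 MB.
Capacity: 12 TB = 96,000,000 Mb; 571.50 items → 571 complete.

571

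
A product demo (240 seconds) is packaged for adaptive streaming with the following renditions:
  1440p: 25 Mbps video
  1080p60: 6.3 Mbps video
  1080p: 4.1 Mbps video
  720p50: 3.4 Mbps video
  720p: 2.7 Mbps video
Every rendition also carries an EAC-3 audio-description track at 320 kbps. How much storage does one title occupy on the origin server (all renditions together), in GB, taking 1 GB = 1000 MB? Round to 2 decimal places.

1.29 GB

Audio: 320 kbps = 0.320 Mbps.
Sum of rendition bitrates: (25+0.320) + (6.3+0.320) + (4.1+0.320) + (3.4+0.320) + (2.7+0.320) = 43.100 Mbps.
× 240 s = 10,344 Mb = 1,293 MB = 1.293 GB.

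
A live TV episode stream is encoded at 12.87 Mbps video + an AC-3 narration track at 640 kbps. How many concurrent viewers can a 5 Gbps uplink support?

Audio: 640 kbps = 0.640 Mbps.
Per-viewer media rate: 13.510 Mbps.
5 Gbps = 5,000 Mbps; 5,000 / 13.510 = 370.10 → 370 viewers.

370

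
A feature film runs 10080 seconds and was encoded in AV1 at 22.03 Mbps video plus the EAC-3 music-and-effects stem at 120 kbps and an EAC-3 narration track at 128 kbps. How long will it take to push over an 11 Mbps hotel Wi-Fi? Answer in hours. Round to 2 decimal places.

5.67 hours

Audio total: 120 + 128 = 248 kbps = 0.248 Mbps.
Total bitrate: 22.278 Mbps.
File: 22.278 Mbps × 10080 s = 224562.2 Mb.
At 11 Mbps: 224562.2 / 11 = 20414.7 s ≈ 5.67 hours.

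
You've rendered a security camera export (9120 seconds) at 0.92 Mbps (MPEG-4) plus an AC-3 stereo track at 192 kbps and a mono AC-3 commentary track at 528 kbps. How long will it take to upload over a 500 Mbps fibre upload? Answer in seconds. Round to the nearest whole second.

30 seconds

Audio total: 192 + 528 = 720 kbps = 0.720 Mbps.
Total bitrate: 1.640 Mbps.
File: 1.640 Mbps × 9120 s = 14956.8 Mb.
At 500 Mbps: 14956.8 / 500 = 29.9 s ≈ 29.9 seconds.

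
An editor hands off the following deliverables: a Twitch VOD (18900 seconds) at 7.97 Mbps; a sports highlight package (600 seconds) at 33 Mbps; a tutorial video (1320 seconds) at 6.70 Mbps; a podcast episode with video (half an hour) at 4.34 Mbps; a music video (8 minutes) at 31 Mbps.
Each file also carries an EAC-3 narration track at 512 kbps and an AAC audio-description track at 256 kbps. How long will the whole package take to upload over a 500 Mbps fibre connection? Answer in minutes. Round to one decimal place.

7.3 minutes

Audio total: 512 + 256 = 768 kbps = 0.768 Mbps.
Twitch VOD: 8.738 Mbps × 18900 s = 165148.2 Mb
sports highlight package: 33.768 Mbps × 600 s = 20260.8 Mb
tutorial video: 7.468 Mbps × 1320 s = 9857.8 Mb
podcast episode with video: 5.108 Mbps × 1800 s = 9194.4 Mb
music video: 31.768 Mbps × 480 s = 15248.6 Mb
Total: 219709.8 Mb = 27463.7 MB.
At 500 Mbps: 219709.8 / 500 = 439 s ≈ 7.32 minutes.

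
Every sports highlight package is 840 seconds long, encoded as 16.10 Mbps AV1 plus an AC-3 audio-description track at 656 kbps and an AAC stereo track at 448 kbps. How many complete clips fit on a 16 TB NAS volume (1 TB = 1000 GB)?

Audio total: 656 + 448 = 1104 kbps = 1.104 Mbps.
Total bitrate: 17.204 Mbps.
Per item: 17.204 Mbps × 840 s = 14,451 Mb = 1,806 MB.
Capacity: 16 TB = 128,000,000 Mb; 8857.30 items → 8857 complete.

8857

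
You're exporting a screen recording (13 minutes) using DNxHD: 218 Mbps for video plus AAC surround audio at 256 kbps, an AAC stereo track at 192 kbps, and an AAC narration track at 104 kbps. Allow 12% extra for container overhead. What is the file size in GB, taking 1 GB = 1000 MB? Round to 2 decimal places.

13 min = 780 s
Audio total: 256 + 192 + 104 = 552 kbps = 0.552 Mbps.
Total bitrate: 218 + 0.552 = 218.552 Mbps.
Stream data: 218.552 Mbps × 780 s = 170470.6 Mb.
With 12% container overhead: ×1.12.
190,927 Mb ÷ 8 = 23,866 MB → 23.87 GB.

23.87 GB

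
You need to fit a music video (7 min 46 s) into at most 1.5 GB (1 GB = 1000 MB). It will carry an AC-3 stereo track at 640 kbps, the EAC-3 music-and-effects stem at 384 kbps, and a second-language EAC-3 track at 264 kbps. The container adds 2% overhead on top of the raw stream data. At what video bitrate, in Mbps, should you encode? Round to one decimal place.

Budget: 1.5 GB = 12000.0 Mb.
Stream payload after overhead: 12000.0 / 1.02 = 11764.7 Mb.
7 min 46 s = 466 s
Total bitrate budget: 11764.7 Mb / 466 s = 25.246 Mbps.
Audio total: 640 + 384 + 264 = 1288 kbps = 1.288 Mbps.
Video: 25.246 − 1.288 = 23.958 Mbps.

24.0 Mbps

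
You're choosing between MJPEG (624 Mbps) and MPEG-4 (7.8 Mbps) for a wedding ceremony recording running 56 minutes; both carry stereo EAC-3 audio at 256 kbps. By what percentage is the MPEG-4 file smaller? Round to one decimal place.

98.7%

56 min = 3360 s
Audio: 256 kbps = 0.256 Mbps.
MJPEG: 624.256 Mbps × 3360 s = 2097500.2 Mb = 262.188 GB.
MPEG-4: 8.056 Mbps × 3360 s = 27068.2 Mb = 3.384 GB.
Reduction: (1 − 3.384/262.188) × 100 = 98.71%.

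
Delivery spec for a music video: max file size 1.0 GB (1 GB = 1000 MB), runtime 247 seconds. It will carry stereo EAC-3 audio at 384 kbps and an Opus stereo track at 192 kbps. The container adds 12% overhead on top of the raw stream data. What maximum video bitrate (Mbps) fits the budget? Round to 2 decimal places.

Budget: 1.0 GB = 8000.0 Mb.
Stream payload after overhead: 8000.0 / 1.12 = 7142.9 Mb.
Total bitrate budget: 7142.9 Mb / 247 s = 28.918 Mbps.
Audio total: 384 + 192 = 576 kbps = 0.576 Mbps.
Video: 28.918 − 0.576 = 28.342 Mbps.

28.34 Mbps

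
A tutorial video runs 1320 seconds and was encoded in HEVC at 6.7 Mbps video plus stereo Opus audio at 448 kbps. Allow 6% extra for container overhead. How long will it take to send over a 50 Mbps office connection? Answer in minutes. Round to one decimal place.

Audio: 448 kbps = 0.448 Mbps.
Total bitrate: 7.148 Mbps.
File: 7.148 Mbps × 1320 s = 9435.4 Mb.
With 6% container overhead: ×1.06. → 10001.5 Mb.
At 50 Mbps: 10001.5 / 50 = 200.0 s ≈ 3.33 minutes.

3.3 minutes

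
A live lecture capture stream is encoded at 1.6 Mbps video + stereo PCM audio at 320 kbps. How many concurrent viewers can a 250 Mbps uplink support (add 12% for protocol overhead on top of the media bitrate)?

116

Audio: 320 kbps = 0.320 Mbps.
Per-viewer media rate: 1.920 Mbps.
On the wire with 12% overhead: 2.150 Mbps.
250 Mbps = 250.0 Mbps; 250.0 / 2.150 = 116.26 → 116 viewers.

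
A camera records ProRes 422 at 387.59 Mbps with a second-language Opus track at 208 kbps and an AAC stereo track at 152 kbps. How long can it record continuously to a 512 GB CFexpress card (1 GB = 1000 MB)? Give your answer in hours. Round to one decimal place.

Audio total: 208 + 152 = 360 kbps = 0.360 Mbps.
Total bitrate: 387.59 + 0.360 = 387.950 Mbps.
Capacity: 512 GB = 4,096,000 Mb.
Recording time: 4,096,000 / 387.950 = 10,558 s ≈ 2.93 hours.

2.9 hours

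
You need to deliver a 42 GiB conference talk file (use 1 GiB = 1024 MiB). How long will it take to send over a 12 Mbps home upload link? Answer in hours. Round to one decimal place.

File: 42 GiB = 360777.3 Mb.
At 12 Mbps: 360777.3 / 12 = 30064.8 s ≈ 8.35 hours.

8.4 hours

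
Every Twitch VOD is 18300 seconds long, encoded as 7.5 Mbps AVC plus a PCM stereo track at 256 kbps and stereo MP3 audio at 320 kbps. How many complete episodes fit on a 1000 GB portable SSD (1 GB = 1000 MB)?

54

Audio total: 256 + 320 = 576 kbps = 0.576 Mbps.
Total bitrate: 8.076 Mbps.
Per item: 8.076 Mbps × 18300 s = 147,791 Mb = 18,474 MB.
Capacity: 1000 GB = 8,000,000 Mb; 54.13 items → 54 complete.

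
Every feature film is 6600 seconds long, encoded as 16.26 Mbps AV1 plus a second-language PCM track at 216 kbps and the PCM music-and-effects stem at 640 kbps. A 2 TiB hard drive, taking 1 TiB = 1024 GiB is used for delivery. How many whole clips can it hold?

155

Audio total: 216 + 640 = 856 kbps = 0.856 Mbps.
Total bitrate: 17.116 Mbps.
Per item: 17.116 Mbps × 6600 s = 112,966 Mb = 14,121 MB.
Capacity: 2 TiB = 17,592,186 Mb; 155.73 items → 155 complete.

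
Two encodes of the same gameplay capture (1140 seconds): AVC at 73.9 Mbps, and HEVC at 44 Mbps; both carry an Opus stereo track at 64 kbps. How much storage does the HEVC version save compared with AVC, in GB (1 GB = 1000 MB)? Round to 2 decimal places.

Audio: 64 kbps = 0.064 Mbps.
AVC: 73.964 Mbps × 1140 s = 84319.0 Mb = 10.540 GB.
HEVC: 44.064 Mbps × 1140 s = 50233.0 Mb = 6.279 GB.
Saving: 10.540 − 6.279 = 4.261 GB.

4.26 GB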